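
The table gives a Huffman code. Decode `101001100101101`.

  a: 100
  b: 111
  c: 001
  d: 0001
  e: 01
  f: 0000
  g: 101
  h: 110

Read left to right; each codeword is recognised as soon as it completes (prefix code):
  101→g | 001→c | 100→a | 101→g | 101→g
Decoded message: gcagg

gcagg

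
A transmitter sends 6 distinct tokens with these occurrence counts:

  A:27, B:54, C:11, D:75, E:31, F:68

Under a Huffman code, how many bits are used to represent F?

Repeatedly merge the two smallest:
merge C(11) and A(27): 38
merge E(31) and 38: 69
merge B(54) and F(68): 122
merge 69 and D(75): 144
merge 122 and 144: 266
F sits 2 levels below the root, so its codeword is 2 bits.

2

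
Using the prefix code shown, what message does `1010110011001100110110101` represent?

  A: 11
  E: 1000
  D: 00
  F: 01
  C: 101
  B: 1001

Read left to right; each codeword is recognised as soon as it completes (prefix code):
  101→C | 01→F | 1001→B | 1001→B | 1001→B | 101→C | 101→C | 01→F
Decoded message: CFBBBCCF

CFBBBCCF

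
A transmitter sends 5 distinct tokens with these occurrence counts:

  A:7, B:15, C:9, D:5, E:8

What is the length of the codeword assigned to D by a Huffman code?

Build the tree from the bottom:
D(5) + A(7) → 12
E(8) + C(9) → 17
12 + B(15) → 27
17 + 27 → 44
D sits 3 levels below the root, so its codeword is 3 bits.

3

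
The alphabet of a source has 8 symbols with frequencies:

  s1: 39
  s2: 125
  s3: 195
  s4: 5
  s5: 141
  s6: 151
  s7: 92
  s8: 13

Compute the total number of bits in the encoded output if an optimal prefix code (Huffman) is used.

2012

Build the Huffman tree bottom-up:
s4(5) + s8(13) → 18
18 + s1(39) → 57
57 + s7(92) → 149
s2(125) + s5(141) → 266
149 + s6(151) → 300
s3(195) + 266 → 461
300 + 461 → 761
Each symbol's bit-cost is frequency × depth; summing gives 2012 bits (equivalently 18 + 57 + 149 + 266 + 300 + 461 + 761).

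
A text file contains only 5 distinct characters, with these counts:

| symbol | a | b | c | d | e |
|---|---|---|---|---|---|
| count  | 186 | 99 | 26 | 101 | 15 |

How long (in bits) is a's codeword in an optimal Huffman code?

Huffman merges, smallest pair first:
e(15) + c(26) → 41
41 + b(99) → 140
d(101) + 140 → 241
a(186) + 241 → 427
a is merged only at the final step, so code length = 1.

1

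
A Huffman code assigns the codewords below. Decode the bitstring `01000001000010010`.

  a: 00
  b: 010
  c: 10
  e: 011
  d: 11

baacabb

Read left to right; each codeword is recognised as soon as it completes (prefix code):
  010→b | 00→a | 00→a | 10→c | 00→a | 010→b | 010→b
Decoded message: baacabb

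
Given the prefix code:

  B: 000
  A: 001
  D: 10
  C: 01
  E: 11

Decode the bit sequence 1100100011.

Read left to right; each codeword is recognised as soon as it completes (prefix code):
  11→E | 001→A | 000→B | 11→E
Decoded message: EABE

EABE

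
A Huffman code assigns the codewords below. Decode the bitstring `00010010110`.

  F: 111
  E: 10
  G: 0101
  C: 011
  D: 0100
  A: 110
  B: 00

Read left to right; each codeword is recognised as soon as it completes (prefix code):
  00→B | 0100→D | 10→E | 110→A
Decoded message: BDEA

BDEA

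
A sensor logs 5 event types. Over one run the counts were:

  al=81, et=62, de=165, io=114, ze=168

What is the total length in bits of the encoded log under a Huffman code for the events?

1323

Merge the two smallest weights repeatedly:
et(62) + al(81) → 143
io(114) + 143 → 257
de(165) + ze(168) → 333
257 + 333 → 590
The encoded length is the sum of every internal node's weight: 143 + 257 + 333 + 590 = 1323 bits.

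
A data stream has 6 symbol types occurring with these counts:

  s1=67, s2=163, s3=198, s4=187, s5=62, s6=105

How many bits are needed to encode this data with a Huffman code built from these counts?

1927

Merge the two smallest weights repeatedly:
combine s5(62), s1(67) → 129
combine s6(105), 129 → 234
combine s2(163), s4(187) → 350
combine s3(198), 234 → 432
combine 350, 432 → 782
Total encoded bits = sum of merged weights = 129 + 234 + 350 + 432 + 782 = 1927.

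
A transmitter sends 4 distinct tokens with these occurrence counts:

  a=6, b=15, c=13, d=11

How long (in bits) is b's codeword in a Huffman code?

Build the tree from the bottom:
combine a(6), d(11) → 17
combine c(13), b(15) → 28
combine 17, 28 → 45
b's leaf is at depth 2, giving a 2-bit codeword.

2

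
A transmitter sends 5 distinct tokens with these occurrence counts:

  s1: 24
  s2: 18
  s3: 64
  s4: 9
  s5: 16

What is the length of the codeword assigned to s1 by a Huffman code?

3

Huffman merges, smallest pair first:
s4(9) + s5(16) → 25
s2(18) + s1(24) → 42
25 + 42 → 67
s3(64) + 67 → 131
s1 sits 3 levels below the root, so its codeword is 3 bits.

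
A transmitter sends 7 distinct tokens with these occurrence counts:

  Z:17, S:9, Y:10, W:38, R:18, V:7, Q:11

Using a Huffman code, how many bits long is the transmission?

290

Build the Huffman tree bottom-up:
V(7) + S(9) → 16
Y(10) + Q(11) → 21
16 + Z(17) → 33
R(18) + 21 → 39
33 + W(38) → 71
39 + 71 → 110
Each symbol's bit-cost is frequency × depth; summing gives 290 bits (equivalently 16 + 21 + 33 + 39 + 71 + 110).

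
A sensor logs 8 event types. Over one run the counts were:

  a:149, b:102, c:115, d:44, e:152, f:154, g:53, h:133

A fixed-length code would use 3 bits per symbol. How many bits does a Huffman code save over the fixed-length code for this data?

Fixed-length: 3 bits × 902 symbols = 2706 bits.
Huffman merges:
merge d(44) and g(53): 97
merge 97 and b(102): 199
merge c(115) and h(133): 248
merge a(149) and e(152): 301
merge f(154) and 199: 353
merge 248 and 301: 549
merge 353 and 549: 902
Huffman total = 97 + 199 + 248 + 301 + 353 + 549 + 902 = 2649 bits.
Saving = 2706 − 2649 = 57 bits.

57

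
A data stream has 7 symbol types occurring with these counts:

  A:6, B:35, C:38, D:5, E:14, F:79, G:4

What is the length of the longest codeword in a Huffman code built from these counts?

6

Merge the two lowest-weight nodes at each step:
merge G(4) and D(5): 9
merge A(6) and 9: 15
merge E(14) and 15: 29
merge 29 and B(35): 64
merge C(38) and 64: 102
merge F(79) and 102: 181
The first pair merged (G, D) ends up deepest, at depth 6.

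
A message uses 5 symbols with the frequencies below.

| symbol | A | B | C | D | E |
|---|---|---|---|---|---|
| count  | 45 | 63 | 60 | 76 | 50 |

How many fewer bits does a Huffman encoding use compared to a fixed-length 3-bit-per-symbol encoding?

Fixed-length: 3 bits × 294 symbols = 882 bits.
Huffman merges:
merge A(45) and E(50): 95
merge C(60) and B(63): 123
merge D(76) and 95: 171
merge 123 and 171: 294
Huffman total = 95 + 123 + 171 + 294 = 683 bits.
Saving = 882 − 683 = 199 bits.

199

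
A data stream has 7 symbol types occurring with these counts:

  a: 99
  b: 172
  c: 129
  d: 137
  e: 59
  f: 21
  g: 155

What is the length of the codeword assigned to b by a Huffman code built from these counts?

2

Repeatedly merge the two smallest:
combine f(21), e(59) → 80
combine 80, a(99) → 179
combine c(129), d(137) → 266
combine g(155), b(172) → 327
combine 179, 266 → 445
combine 327, 445 → 772
b sits 2 levels below the root, so its codeword is 2 bits.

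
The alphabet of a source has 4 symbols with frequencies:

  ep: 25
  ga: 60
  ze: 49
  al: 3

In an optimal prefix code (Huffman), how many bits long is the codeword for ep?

Repeatedly merge the two smallest:
al(3) + ep(25) → 28
28 + ze(49) → 77
ga(60) + 77 → 137
ep's leaf is at depth 3, giving a 3-bit codeword.

3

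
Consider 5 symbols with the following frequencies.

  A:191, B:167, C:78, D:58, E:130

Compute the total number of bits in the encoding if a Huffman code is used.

Merge the two smallest weights repeatedly:
merge D(58) and C(78): 136
merge E(130) and 136: 266
merge B(167) and A(191): 358
merge 266 and 358: 624
Each symbol's bit-cost is frequency × depth; summing gives 1384 bits (equivalently 136 + 266 + 358 + 624).

1384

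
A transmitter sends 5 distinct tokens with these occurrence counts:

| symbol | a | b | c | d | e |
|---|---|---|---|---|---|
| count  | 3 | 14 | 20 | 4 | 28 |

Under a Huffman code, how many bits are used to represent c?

Huffman merges, smallest pair first:
merge a(3) and d(4): 7
merge 7 and b(14): 21
merge c(20) and 21: 41
merge e(28) and 41: 69
The subtree containing c is merged 2 times, so code length = 2.

2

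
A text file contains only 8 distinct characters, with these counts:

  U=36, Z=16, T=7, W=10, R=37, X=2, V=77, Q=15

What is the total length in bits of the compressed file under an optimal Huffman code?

505

Greedily combine the two least-frequent nodes:
merge X(2) and T(7): 9
merge 9 and W(10): 19
merge Q(15) and Z(16): 31
merge 19 and 31: 50
merge U(36) and R(37): 73
merge 50 and 73: 123
merge V(77) and 123: 200
Total encoded bits = sum of merged weights = 9 + 19 + 31 + 50 + 73 + 123 + 200 = 505.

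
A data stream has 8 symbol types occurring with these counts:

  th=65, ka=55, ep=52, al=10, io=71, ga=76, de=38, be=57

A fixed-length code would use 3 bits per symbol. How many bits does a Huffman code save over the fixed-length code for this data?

Fixed-length: 3 bits × 424 symbols = 1272 bits.
Huffman merges:
merge al(10) and de(38): 48
merge 48 and ep(52): 100
merge ka(55) and be(57): 112
merge th(65) and io(71): 136
merge ga(76) and 100: 176
merge 112 and 136: 248
merge 176 and 248: 424
Huffman total = 48 + 100 + 112 + 136 + 176 + 248 + 424 = 1244 bits.
Saving = 1272 − 1244 = 28 bits.

28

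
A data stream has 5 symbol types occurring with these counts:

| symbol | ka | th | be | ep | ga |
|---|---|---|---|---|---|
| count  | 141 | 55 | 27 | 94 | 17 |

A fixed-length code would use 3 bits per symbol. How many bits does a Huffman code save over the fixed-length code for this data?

332

Fixed-length: 3 bits × 334 symbols = 1002 bits.
Huffman merges:
combine ga(17), be(27) → 44
combine 44, th(55) → 99
combine ep(94), 99 → 193
combine ka(141), 193 → 334
Huffman total = 44 + 99 + 193 + 334 = 670 bits.
Saving = 1002 − 670 = 332 bits.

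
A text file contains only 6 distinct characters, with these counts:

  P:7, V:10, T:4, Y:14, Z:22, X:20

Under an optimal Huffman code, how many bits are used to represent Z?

Repeatedly merge the two smallest:
combine T(4), P(7) → 11
combine V(10), 11 → 21
combine Y(14), X(20) → 34
combine 21, Z(22) → 43
combine 34, 43 → 77
Z sits 2 levels below the root, so its codeword is 2 bits.

2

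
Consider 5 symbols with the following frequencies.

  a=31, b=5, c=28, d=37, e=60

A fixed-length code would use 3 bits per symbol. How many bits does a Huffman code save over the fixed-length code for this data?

Fixed-length: 3 bits × 161 symbols = 483 bits.
Huffman merges:
b(5) + c(28) → 33
a(31) + 33 → 64
d(37) + e(60) → 97
64 + 97 → 161
Huffman total = 33 + 64 + 97 + 161 = 355 bits.
Saving = 483 − 355 = 128 bits.

128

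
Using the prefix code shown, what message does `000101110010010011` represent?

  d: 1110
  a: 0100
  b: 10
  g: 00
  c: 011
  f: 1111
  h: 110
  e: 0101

Read left to right; each codeword is recognised as soon as it completes (prefix code):
  00→g | 0101→e | 110→h | 0100→a | 10→b | 011→c
Decoded message: gehabc

gehabc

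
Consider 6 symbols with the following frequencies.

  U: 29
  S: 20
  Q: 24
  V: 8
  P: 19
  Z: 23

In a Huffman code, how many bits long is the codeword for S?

3

Repeatedly merge the two smallest:
combine V(8), P(19) → 27
combine S(20), Z(23) → 43
combine Q(24), 27 → 51
combine U(29), 43 → 72
combine 51, 72 → 123
S's leaf is at depth 3, giving a 3-bit codeword.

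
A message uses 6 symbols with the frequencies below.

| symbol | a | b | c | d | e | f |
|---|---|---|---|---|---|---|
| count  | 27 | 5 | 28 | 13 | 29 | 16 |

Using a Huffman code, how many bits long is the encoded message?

288

Greedily combine the two least-frequent nodes:
merge b(5) and d(13): 18
merge f(16) and 18: 34
merge a(27) and c(28): 55
merge e(29) and 34: 63
merge 55 and 63: 118
The encoded length is the sum of every internal node's weight: 18 + 34 + 55 + 63 + 118 = 288 bits.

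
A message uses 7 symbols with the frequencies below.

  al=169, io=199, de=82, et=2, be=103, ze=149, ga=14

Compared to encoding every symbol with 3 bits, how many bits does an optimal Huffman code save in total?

Fixed-length: 3 bits × 718 symbols = 2154 bits.
Huffman merges:
merge et(2) and ga(14): 16
merge 16 and de(82): 98
merge 98 and be(103): 201
merge ze(149) and al(169): 318
merge io(199) and 201: 400
merge 318 and 400: 718
Huffman total = 16 + 98 + 201 + 318 + 400 + 718 = 1751 bits.
Saving = 2154 − 1751 = 403 bits.

403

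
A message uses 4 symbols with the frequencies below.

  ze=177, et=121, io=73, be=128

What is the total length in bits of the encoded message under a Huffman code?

998

Greedily combine the two least-frequent nodes:
io(73) + et(121) → 194
be(128) + ze(177) → 305
194 + 305 → 499
Total encoded bits = sum of merged weights = 194 + 305 + 499 = 998.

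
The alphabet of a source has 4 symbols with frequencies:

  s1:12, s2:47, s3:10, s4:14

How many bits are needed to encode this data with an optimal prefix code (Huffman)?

Greedily combine the two least-frequent nodes:
combine s3(10), s1(12) → 22
combine s4(14), 22 → 36
combine 36, s2(47) → 83
Total encoded bits = sum of merged weights = 22 + 36 + 83 = 141.

141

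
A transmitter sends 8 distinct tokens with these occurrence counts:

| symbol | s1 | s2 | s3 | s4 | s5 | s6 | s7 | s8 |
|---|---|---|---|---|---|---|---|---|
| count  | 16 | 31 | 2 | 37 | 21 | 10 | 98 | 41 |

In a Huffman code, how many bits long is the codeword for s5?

Huffman merges, smallest pair first:
combine s3(2), s6(10) → 12
combine 12, s1(16) → 28
combine s5(21), 28 → 49
combine s2(31), s4(37) → 68
combine s8(41), 49 → 90
combine 68, 90 → 158
combine s7(98), 158 → 256
s5's leaf is at depth 4, giving a 4-bit codeword.

4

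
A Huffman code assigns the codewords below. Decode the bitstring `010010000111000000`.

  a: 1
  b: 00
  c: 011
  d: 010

Read left to right; each codeword is recognised as soon as it completes (prefix code):
  010→d | 010→d | 00→b | 011→c | 1→a | 00→b | 00→b | 00→b
Decoded message: ddbcabbb

ddbcabbb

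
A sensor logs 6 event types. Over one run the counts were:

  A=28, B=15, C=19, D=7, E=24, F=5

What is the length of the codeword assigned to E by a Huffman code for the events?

2

Build the tree from the bottom:
combine F(5), D(7) → 12
combine 12, B(15) → 27
combine C(19), E(24) → 43
combine 27, A(28) → 55
combine 43, 55 → 98
The subtree containing E is merged 2 times, so code length = 2.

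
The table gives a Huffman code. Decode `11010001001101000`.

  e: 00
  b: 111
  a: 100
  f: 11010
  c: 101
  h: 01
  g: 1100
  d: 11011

feafe

Read left to right; each codeword is recognised as soon as it completes (prefix code):
  11010→f | 00→e | 100→a | 11010→f | 00→e
Decoded message: feafe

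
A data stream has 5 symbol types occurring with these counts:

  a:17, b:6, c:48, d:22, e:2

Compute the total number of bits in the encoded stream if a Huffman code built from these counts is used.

175

Greedily combine the two least-frequent nodes:
combine e(2), b(6) → 8
combine 8, a(17) → 25
combine d(22), 25 → 47
combine 47, c(48) → 95
The encoded length is the sum of every internal node's weight: 8 + 25 + 47 + 95 = 175 bits.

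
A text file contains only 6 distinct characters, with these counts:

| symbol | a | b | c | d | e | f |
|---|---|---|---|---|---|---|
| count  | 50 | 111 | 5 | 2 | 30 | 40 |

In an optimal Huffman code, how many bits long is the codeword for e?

Build the tree from the bottom:
d(2) + c(5) → 7
7 + e(30) → 37
37 + f(40) → 77
a(50) + 77 → 127
b(111) + 127 → 238
e's leaf is at depth 4, giving a 4-bit codeword.

4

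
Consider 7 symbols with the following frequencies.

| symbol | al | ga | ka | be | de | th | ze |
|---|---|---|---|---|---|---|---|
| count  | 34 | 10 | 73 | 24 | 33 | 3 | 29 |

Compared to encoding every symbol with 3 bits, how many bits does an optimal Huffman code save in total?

Fixed-length: 3 bits × 206 symbols = 618 bits.
Huffman merges:
combine th(3), ga(10) → 13
combine 13, be(24) → 37
combine ze(29), de(33) → 62
combine al(34), 37 → 71
combine 62, 71 → 133
combine ka(73), 133 → 206
Huffman total = 13 + 37 + 62 + 71 + 133 + 206 = 522 bits.
Saving = 618 − 522 = 96 bits.

96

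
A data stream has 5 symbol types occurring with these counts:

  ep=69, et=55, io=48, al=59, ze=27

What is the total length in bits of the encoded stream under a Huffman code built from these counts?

Build the Huffman tree bottom-up:
merge ze(27) and io(48): 75
merge et(55) and al(59): 114
merge ep(69) and 75: 144
merge 114 and 144: 258
Total encoded bits = sum of merged weights = 75 + 114 + 144 + 258 = 591.

591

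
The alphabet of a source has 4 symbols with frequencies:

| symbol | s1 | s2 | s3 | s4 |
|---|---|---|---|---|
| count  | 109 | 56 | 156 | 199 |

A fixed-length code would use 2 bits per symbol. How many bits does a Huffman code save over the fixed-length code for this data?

Fixed-length: 2 bits × 520 symbols = 1040 bits.
Huffman merges:
combine s2(56), s1(109) → 165
combine s3(156), 165 → 321
combine s4(199), 321 → 520
Huffman total = 165 + 321 + 520 = 1006 bits.
Saving = 1040 − 1006 = 34 bits.

34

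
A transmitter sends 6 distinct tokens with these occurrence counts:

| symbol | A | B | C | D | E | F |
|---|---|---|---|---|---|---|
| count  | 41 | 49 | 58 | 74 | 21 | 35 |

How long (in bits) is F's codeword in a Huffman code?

Repeatedly merge the two smallest:
combine E(21), F(35) → 56
combine A(41), B(49) → 90
combine 56, C(58) → 114
combine D(74), 90 → 164
combine 114, 164 → 278
F's leaf is at depth 3, giving a 3-bit codeword.

3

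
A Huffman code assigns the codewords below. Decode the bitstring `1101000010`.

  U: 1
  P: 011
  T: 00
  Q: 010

UUQTQ

Read left to right; each codeword is recognised as soon as it completes (prefix code):
  1→U | 1→U | 010→Q | 00→T | 010→Q
Decoded message: UUQTQ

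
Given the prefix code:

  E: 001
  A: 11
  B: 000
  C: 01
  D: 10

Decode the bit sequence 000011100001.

Read left to right; each codeword is recognised as soon as it completes (prefix code):
  000→B | 01→C | 11→A | 000→B | 01→C
Decoded message: BCABC

BCABC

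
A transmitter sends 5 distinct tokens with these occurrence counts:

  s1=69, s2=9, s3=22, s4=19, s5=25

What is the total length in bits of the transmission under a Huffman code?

294

Greedily combine the two least-frequent nodes:
s2(9) + s4(19) → 28
s3(22) + s5(25) → 47
28 + 47 → 75
s1(69) + 75 → 144
The encoded length is the sum of every internal node's weight: 28 + 47 + 75 + 144 = 294 bits.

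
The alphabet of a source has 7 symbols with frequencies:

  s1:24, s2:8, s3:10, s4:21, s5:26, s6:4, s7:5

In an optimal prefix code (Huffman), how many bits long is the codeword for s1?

Build the tree from the bottom:
combine s6(4), s7(5) → 9
combine s2(8), 9 → 17
combine s3(10), 17 → 27
combine s4(21), s1(24) → 45
combine s5(26), 27 → 53
combine 45, 53 → 98
s1 sits 2 levels below the root, so its codeword is 2 bits.

2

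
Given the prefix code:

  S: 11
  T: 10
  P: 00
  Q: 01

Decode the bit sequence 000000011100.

Read left to right; each codeword is recognised as soon as it completes (prefix code):
  00→P | 00→P | 00→P | 01→Q | 11→S | 00→P
Decoded message: PPPQSP

PPPQSP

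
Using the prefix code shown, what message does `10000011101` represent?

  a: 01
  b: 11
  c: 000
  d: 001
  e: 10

Read left to right; each codeword is recognised as soon as it completes (prefix code):
  10→e | 000→c | 01→a | 11→b | 01→a
Decoded message: ecaba

ecaba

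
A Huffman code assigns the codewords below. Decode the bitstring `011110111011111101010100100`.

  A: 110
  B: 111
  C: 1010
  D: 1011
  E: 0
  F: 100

Read left to right; each codeword is recognised as soon as it completes (prefix code):
  0→E | 111→B | 1011→D | 1011→D | 111→B | 1010→C | 1010→C | 0→E | 100→F
Decoded message: EBDDBCCEF

EBDDBCCEF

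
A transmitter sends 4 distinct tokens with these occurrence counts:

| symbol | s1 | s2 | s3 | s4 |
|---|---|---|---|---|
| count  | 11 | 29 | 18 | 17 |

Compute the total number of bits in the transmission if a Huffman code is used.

Build the Huffman tree bottom-up:
combine s1(11), s4(17) → 28
combine s3(18), 28 → 46
combine s2(29), 46 → 75
The encoded length is the sum of every internal node's weight: 28 + 46 + 75 = 149 bits.

149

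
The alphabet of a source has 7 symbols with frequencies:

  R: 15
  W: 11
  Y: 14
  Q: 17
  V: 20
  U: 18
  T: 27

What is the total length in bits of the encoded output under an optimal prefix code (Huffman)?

Build the Huffman tree bottom-up:
W(11) + Y(14) → 25
R(15) + Q(17) → 32
U(18) + V(20) → 38
25 + T(27) → 52
32 + 38 → 70
52 + 70 → 122
Total encoded bits = sum of merged weights = 25 + 32 + 38 + 52 + 70 + 122 = 339.

339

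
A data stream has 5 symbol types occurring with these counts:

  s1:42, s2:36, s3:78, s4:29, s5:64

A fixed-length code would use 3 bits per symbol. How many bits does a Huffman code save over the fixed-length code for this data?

184

Fixed-length: 3 bits × 249 symbols = 747 bits.
Huffman merges:
combine s4(29), s2(36) → 65
combine s1(42), s5(64) → 106
combine 65, s3(78) → 143
combine 106, 143 → 249
Huffman total = 65 + 106 + 143 + 249 = 563 bits.
Saving = 747 − 563 = 184 bits.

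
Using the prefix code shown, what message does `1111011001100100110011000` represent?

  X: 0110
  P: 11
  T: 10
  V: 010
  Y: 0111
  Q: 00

PPXXVXXQ

Read left to right; each codeword is recognised as soon as it completes (prefix code):
  11→P | 11→P | 0110→X | 0110→X | 010→V | 0110→X | 0110→X | 00→Q
Decoded message: PPXXVXXQ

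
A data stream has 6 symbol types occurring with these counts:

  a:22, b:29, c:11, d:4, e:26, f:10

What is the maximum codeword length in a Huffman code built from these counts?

4

Merge the two lowest-weight nodes at each step:
combine d(4), f(10) → 14
combine c(11), 14 → 25
combine a(22), 25 → 47
combine e(26), b(29) → 55
combine 47, 55 → 102
The rarest symbols sit at the bottom; the longest codeword is 4 bits.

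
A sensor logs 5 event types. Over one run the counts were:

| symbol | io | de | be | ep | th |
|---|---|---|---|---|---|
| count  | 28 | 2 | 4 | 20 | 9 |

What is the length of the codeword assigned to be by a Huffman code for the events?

4

Repeatedly merge the two smallest:
merge de(2) and be(4): 6
merge 6 and th(9): 15
merge 15 and ep(20): 35
merge io(28) and 35: 63
The subtree containing be is merged 4 times, so code length = 4.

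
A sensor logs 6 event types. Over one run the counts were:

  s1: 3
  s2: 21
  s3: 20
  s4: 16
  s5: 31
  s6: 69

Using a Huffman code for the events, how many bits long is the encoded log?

Merge the two smallest weights repeatedly:
s1(3) + s4(16) → 19
19 + s3(20) → 39
s2(21) + s5(31) → 52
39 + 52 → 91
s6(69) + 91 → 160
The encoded length is the sum of every internal node's weight: 19 + 39 + 52 + 91 + 160 = 361 bits.

361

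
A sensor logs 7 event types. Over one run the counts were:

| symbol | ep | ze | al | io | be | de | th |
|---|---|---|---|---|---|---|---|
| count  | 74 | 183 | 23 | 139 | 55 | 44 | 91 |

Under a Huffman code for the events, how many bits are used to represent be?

3

Huffman merges, smallest pair first:
al(23) + de(44) → 67
be(55) + 67 → 122
ep(74) + th(91) → 165
122 + io(139) → 261
165 + ze(183) → 348
261 + 348 → 609
be sits 3 levels below the root, so its codeword is 3 bits.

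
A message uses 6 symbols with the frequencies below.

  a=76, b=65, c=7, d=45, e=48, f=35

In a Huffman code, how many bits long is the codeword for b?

Huffman merges, smallest pair first:
combine c(7), f(35) → 42
combine 42, d(45) → 87
combine e(48), b(65) → 113
combine a(76), 87 → 163
combine 113, 163 → 276
b sits 2 levels below the root, so its codeword is 2 bits.

2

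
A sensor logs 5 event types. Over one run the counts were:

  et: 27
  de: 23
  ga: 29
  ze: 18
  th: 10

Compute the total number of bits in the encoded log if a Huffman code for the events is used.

242

Merge the two smallest weights repeatedly:
combine th(10), ze(18) → 28
combine de(23), et(27) → 50
combine 28, ga(29) → 57
combine 50, 57 → 107
The encoded length is the sum of every internal node's weight: 28 + 50 + 57 + 107 = 242 bits.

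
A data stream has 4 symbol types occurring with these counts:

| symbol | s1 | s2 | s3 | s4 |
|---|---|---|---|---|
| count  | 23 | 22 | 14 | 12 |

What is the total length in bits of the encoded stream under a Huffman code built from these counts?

Greedily combine the two least-frequent nodes:
merge s4(12) and s3(14): 26
merge s2(22) and s1(23): 45
merge 26 and 45: 71
The encoded length is the sum of every internal node's weight: 26 + 45 + 71 = 142 bits.

142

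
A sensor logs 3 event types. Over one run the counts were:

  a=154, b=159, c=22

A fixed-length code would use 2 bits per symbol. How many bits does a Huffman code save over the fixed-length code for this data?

159

Fixed-length: 2 bits × 335 symbols = 670 bits.
Huffman merges:
c(22) + a(154) → 176
b(159) + 176 → 335
Huffman total = 176 + 335 = 511 bits.
Saving = 670 − 511 = 159 bits.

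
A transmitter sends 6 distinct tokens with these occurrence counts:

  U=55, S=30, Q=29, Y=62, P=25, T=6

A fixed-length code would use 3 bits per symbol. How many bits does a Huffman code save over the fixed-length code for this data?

117

Fixed-length: 3 bits × 207 symbols = 621 bits.
Huffman merges:
merge T(6) and P(25): 31
merge Q(29) and S(30): 59
merge 31 and U(55): 86
merge 59 and Y(62): 121
merge 86 and 121: 207
Huffman total = 31 + 59 + 86 + 121 + 207 = 504 bits.
Saving = 621 − 504 = 117 bits.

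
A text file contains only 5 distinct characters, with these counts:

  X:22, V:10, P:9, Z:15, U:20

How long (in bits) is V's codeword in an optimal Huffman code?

Repeatedly merge the two smallest:
merge P(9) and V(10): 19
merge Z(15) and 19: 34
merge U(20) and X(22): 42
merge 34 and 42: 76
V's leaf is at depth 3, giving a 3-bit codeword.

3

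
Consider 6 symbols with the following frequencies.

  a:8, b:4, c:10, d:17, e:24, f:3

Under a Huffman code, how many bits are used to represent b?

4

Build the tree from the bottom:
combine f(3), b(4) → 7
combine 7, a(8) → 15
combine c(10), 15 → 25
combine d(17), e(24) → 41
combine 25, 41 → 66
The subtree containing b is merged 4 times, so code length = 4.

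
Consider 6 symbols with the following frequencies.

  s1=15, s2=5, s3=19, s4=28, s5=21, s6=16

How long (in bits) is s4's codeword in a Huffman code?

Repeatedly merge the two smallest:
merge s2(5) and s1(15): 20
merge s6(16) and s3(19): 35
merge 20 and s5(21): 41
merge s4(28) and 35: 63
merge 41 and 63: 104
s4's leaf is at depth 2, giving a 2-bit codeword.

2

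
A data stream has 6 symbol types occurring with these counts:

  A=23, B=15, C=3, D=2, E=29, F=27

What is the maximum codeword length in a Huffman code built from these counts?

Merge the two lowest-weight nodes at each step:
D(2) + C(3) → 5
5 + B(15) → 20
20 + A(23) → 43
F(27) + E(29) → 56
43 + 56 → 99
The first pair merged (D, C) ends up deepest, at depth 4.

4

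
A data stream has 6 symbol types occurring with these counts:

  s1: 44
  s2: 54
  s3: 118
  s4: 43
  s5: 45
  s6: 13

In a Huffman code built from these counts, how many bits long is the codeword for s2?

3

Huffman merges, smallest pair first:
s6(13) + s4(43) → 56
s1(44) + s5(45) → 89
s2(54) + 56 → 110
89 + 110 → 199
s3(118) + 199 → 317
s2's leaf is at depth 3, giving a 3-bit codeword.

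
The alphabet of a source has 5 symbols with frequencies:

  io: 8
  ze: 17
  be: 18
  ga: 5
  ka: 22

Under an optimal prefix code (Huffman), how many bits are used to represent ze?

Repeatedly merge the two smallest:
ga(5) + io(8) → 13
13 + ze(17) → 30
be(18) + ka(22) → 40
30 + 40 → 70
The subtree containing ze is merged 2 times, so code length = 2.

2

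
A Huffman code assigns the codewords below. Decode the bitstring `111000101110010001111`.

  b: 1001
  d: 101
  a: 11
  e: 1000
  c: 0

aedacceaa

Read left to right; each codeword is recognised as soon as it completes (prefix code):
  11→a | 1000→e | 101→d | 11→a | 0→c | 0→c | 1000→e | 11→a | 11→a
Decoded message: aedacceaa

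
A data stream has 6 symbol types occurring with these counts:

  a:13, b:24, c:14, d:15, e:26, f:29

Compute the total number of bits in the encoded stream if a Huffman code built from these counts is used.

308

Build the Huffman tree bottom-up:
a(13) + c(14) → 27
d(15) + b(24) → 39
e(26) + 27 → 53
f(29) + 39 → 68
53 + 68 → 121
Total encoded bits = sum of merged weights = 27 + 39 + 53 + 68 + 121 = 308.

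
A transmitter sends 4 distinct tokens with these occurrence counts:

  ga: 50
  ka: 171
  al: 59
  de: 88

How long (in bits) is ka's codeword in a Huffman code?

Build the tree from the bottom:
combine ga(50), al(59) → 109
combine de(88), 109 → 197
combine ka(171), 197 → 368
ka sits one level below the root: a 1-bit codeword.

1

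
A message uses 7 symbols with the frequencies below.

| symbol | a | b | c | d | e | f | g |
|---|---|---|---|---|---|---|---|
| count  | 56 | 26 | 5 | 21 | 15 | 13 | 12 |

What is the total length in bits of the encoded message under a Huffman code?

377

Greedily combine the two least-frequent nodes:
combine c(5), g(12) → 17
combine f(13), e(15) → 28
combine 17, d(21) → 38
combine b(26), 28 → 54
combine 38, 54 → 92
combine a(56), 92 → 148
Each symbol's bit-cost is frequency × depth; summing gives 377 bits (equivalently 17 + 28 + 38 + 54 + 92 + 148).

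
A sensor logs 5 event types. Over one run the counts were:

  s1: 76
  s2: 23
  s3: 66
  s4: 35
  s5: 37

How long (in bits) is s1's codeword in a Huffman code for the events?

2

Repeatedly merge the two smallest:
s2(23) + s4(35) → 58
s5(37) + 58 → 95
s3(66) + s1(76) → 142
95 + 142 → 237
s1's leaf is at depth 2, giving a 2-bit codeword.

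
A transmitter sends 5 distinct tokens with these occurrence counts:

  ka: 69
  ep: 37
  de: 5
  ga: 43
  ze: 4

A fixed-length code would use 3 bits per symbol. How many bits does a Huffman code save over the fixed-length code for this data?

Fixed-length: 3 bits × 158 symbols = 474 bits.
Huffman merges:
merge ze(4) and de(5): 9
merge 9 and ep(37): 46
merge ga(43) and 46: 89
merge ka(69) and 89: 158
Huffman total = 9 + 46 + 89 + 158 = 302 bits.
Saving = 474 − 302 = 172 bits.

172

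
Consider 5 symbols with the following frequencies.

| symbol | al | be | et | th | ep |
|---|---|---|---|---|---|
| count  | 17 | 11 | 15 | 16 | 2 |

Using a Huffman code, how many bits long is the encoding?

135

Build the Huffman tree bottom-up:
ep(2) + be(11) → 13
13 + et(15) → 28
th(16) + al(17) → 33
28 + 33 → 61
The encoded length is the sum of every internal node's weight: 13 + 28 + 33 + 61 = 135 bits.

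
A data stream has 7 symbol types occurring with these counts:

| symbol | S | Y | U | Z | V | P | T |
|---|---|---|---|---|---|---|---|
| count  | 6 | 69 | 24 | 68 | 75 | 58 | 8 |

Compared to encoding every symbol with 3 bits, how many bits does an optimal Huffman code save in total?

Fixed-length: 3 bits × 308 symbols = 924 bits.
Huffman merges:
combine S(6), T(8) → 14
combine 14, U(24) → 38
combine 38, P(58) → 96
combine Z(68), Y(69) → 137
combine V(75), 96 → 171
combine 137, 171 → 308
Huffman total = 14 + 38 + 96 + 137 + 171 + 308 = 764 bits.
Saving = 924 − 764 = 160 bits.

160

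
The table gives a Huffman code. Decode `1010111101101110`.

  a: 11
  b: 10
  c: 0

Read left to right; each codeword is recognised as soon as it completes (prefix code):
  10→b | 10→b | 11→a | 11→a | 0→c | 11→a | 0→c | 11→a | 10→b
Decoded message: bbaacacab

bbaacacab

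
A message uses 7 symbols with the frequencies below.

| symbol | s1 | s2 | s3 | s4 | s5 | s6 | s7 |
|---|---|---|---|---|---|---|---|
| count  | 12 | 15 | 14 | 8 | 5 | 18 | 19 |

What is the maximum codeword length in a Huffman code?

Merge the two lowest-weight nodes at each step:
combine s5(5), s4(8) → 13
combine s1(12), 13 → 25
combine s3(14), s2(15) → 29
combine s6(18), s7(19) → 37
combine 25, 29 → 54
combine 37, 54 → 91
Maximum depth reached is 4.

4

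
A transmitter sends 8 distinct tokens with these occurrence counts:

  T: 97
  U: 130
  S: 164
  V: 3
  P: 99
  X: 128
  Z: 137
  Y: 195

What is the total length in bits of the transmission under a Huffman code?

2764

Build the Huffman tree bottom-up:
merge V(3) and T(97): 100
merge P(99) and 100: 199
merge X(128) and U(130): 258
merge Z(137) and S(164): 301
merge Y(195) and 199: 394
merge 258 and 301: 559
merge 394 and 559: 953
Each symbol's bit-cost is frequency × depth; summing gives 2764 bits (equivalently 100 + 199 + 258 + 301 + 394 + 559 + 953).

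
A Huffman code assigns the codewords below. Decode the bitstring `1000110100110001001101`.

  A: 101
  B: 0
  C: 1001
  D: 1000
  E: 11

Read left to right; each codeword is recognised as soon as it completes (prefix code):
  1000→D | 11→E | 0→B | 1001→C | 1000→D | 1001→C | 101→A
Decoded message: DEBCDCA

DEBCDCA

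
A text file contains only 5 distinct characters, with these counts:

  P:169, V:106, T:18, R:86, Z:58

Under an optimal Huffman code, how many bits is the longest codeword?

4

Merge the two lowest-weight nodes at each step:
T(18) + Z(58) → 76
76 + R(86) → 162
V(106) + 162 → 268
P(169) + 268 → 437
The first pair merged (T, Z) ends up deepest, at depth 4.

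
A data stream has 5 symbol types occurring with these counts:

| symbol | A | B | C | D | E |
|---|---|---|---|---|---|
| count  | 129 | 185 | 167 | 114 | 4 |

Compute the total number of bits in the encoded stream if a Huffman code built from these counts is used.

1316

Merge the two smallest weights repeatedly:
E(4) + D(114) → 118
118 + A(129) → 247
C(167) + B(185) → 352
247 + 352 → 599
Total encoded bits = sum of merged weights = 118 + 247 + 352 + 599 = 1316.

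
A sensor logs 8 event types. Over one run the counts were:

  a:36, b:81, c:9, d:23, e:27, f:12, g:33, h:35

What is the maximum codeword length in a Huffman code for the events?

4

Merge the two lowest-weight nodes at each step:
combine c(9), f(12) → 21
combine 21, d(23) → 44
combine e(27), g(33) → 60
combine h(35), a(36) → 71
combine 44, 60 → 104
combine 71, b(81) → 152
combine 104, 152 → 256
Maximum depth reached is 4.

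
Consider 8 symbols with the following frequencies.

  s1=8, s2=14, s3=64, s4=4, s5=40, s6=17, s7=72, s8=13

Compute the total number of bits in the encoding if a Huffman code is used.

Merge the two smallest weights repeatedly:
s4(4) + s1(8) → 12
12 + s8(13) → 25
s2(14) + s6(17) → 31
25 + 31 → 56
s5(40) + 56 → 96
s3(64) + s7(72) → 136
96 + 136 → 232
Each symbol's bit-cost is frequency × depth; summing gives 588 bits (equivalently 12 + 25 + 31 + 56 + 96 + 136 + 232).

588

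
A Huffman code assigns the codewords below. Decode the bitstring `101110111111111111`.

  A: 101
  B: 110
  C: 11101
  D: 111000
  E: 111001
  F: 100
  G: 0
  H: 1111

Read left to right; each codeword is recognised as soon as it completes (prefix code):
  101→A | 110→B | 1111→H | 1111→H | 1111→H
Decoded message: ABHHH

ABHHH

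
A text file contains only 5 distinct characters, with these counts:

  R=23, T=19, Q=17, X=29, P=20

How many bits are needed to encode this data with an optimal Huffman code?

Build the Huffman tree bottom-up:
Q(17) + T(19) → 36
P(20) + R(23) → 43
X(29) + 36 → 65
43 + 65 → 108
The encoded length is the sum of every internal node's weight: 36 + 43 + 65 + 108 = 252 bits.

252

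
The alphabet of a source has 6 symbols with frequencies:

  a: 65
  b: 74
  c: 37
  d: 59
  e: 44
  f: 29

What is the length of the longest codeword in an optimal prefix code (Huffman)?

Merge the two lowest-weight nodes at each step:
combine f(29), c(37) → 66
combine e(44), d(59) → 103
combine a(65), 66 → 131
combine b(74), 103 → 177
combine 131, 177 → 308
The first pair merged (f, c) ends up deepest, at depth 3.

3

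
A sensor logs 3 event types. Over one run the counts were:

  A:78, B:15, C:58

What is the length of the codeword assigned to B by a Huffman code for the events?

2

Huffman merges, smallest pair first:
combine B(15), C(58) → 73
combine 73, A(78) → 151
The subtree containing B is merged 2 times, so code length = 2.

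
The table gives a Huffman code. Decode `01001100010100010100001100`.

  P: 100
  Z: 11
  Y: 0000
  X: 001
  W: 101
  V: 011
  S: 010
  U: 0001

SVUSXSUP

Read left to right; each codeword is recognised as soon as it completes (prefix code):
  010→S | 011→V | 0001→U | 010→S | 001→X | 010→S | 0001→U | 100→P
Decoded message: SVUSXSUP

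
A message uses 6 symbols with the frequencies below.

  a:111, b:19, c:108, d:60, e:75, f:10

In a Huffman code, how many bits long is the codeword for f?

Huffman merges, smallest pair first:
merge f(10) and b(19): 29
merge 29 and d(60): 89
merge e(75) and 89: 164
merge c(108) and a(111): 219
merge 164 and 219: 383
f sits 4 levels below the root, so its codeword is 4 bits.

4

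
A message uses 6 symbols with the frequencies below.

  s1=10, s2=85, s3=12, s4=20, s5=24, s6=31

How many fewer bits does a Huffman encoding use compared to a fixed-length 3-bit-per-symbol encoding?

148

Fixed-length: 3 bits × 182 symbols = 546 bits.
Huffman merges:
s1(10) + s3(12) → 22
s4(20) + 22 → 42
s5(24) + s6(31) → 55
42 + 55 → 97
s2(85) + 97 → 182
Huffman total = 22 + 42 + 55 + 97 + 182 = 398 bits.
Saving = 546 − 398 = 148 bits.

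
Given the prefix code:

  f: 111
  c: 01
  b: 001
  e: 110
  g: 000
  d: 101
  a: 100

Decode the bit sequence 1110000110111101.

Read left to right; each codeword is recognised as soon as it completes (prefix code):
  111→f | 000→g | 01→c | 101→d | 111→f | 01→c
Decoded message: fgcdfc

fgcdfc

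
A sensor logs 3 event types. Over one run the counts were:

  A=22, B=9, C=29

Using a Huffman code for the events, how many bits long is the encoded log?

91

Merge the two smallest weights repeatedly:
merge B(9) and A(22): 31
merge C(29) and 31: 60
Each symbol's bit-cost is frequency × depth; summing gives 91 bits (equivalently 31 + 60).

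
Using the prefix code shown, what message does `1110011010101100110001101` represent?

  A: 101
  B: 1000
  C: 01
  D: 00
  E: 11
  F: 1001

Read left to right; each codeword is recognised as soon as it completes (prefix code):
  11→E | 1001→F | 101→A | 01→C | 01→C | 1001→F | 1000→B | 11→E | 01→C
Decoded message: EFACCFBEC

EFACCFBEC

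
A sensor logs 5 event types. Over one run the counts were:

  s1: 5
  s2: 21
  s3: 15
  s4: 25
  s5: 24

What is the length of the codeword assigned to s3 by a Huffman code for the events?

Repeatedly merge the two smallest:
s1(5) + s3(15) → 20
20 + s2(21) → 41
s5(24) + s4(25) → 49
41 + 49 → 90
s3 sits 3 levels below the root, so its codeword is 3 bits.

3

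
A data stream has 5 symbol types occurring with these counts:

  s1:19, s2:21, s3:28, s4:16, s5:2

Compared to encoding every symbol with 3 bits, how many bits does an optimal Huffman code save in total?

68

Fixed-length: 3 bits × 86 symbols = 258 bits.
Huffman merges:
merge s5(2) and s4(16): 18
merge 18 and s1(19): 37
merge s2(21) and s3(28): 49
merge 37 and 49: 86
Huffman total = 18 + 37 + 49 + 86 = 190 bits.
Saving = 258 − 190 = 68 bits.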